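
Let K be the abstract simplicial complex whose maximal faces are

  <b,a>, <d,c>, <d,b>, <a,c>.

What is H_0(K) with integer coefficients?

Take the total order a < b < c < d on the vertex set. Then K (dimension 1) consists of the simplices:

  0-simplices (4): a, b, c, d
  1-simplices (4): ab, ac, bd, cd

giving chain groups C_0 ≅ Z^4, C_1 ≅ Z^4.

Boundary ∂_1: C_1 → C_0 sends each edge [p,q] (with p < q) to q − p.
As a 4×4 matrix over Z this has rank 3, with invariant factors (1,1,1).

From H_k ≅ ker(∂_k) / im(∂_{k+1}) we obtain:

  H_0: rank C_0 − rank ∂_1 = 4 − 3 = 1, and the invariant factors of ∂_1 are all 1, so H_0 ≅ Z.

H_0 = Z.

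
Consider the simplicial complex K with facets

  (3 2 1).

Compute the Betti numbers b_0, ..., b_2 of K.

b_0 = 1, b_1 = 0, b_2 = 0.

Fix the vertex order 1 < 2 < 3 and write every simplex with vertices in increasing order. Then dim K = 2 and the simplices of K are:

  0-simplices (3): [1], [2], [3]
  1-simplices (3): [1,2], [1,3], [2,3]
  2-simplices (1): [1,2,3]

so the chain groups are C_0 ≅ Z^3, C_1 ≅ Z^3, C_2 ≅ Z^1.

∂_1: C_1 → C_0 sends each edge [p,q] (with p < q) to q − p.
The resulting 3×3 matrix has rank 2, and its Smith normal form has invariant factors (1,1).

The boundary map ∂_2: C_2 → C_1 maps a triangle to the signed sum of its edges. For instance
  ∂[1,2,3] = [2,3] − [1,3] + [1,2].
As a 3×1 matrix over Z this has rank 1, with invariant factors (1).

Reading off H_k = ker ∂_k / im ∂_{k+1}:

  H_0: rank C_0 − rank ∂_1 = 3 − 2 = 1, and the invariant factors of ∂_1 are all 1, so H_0 ≅ Z.
  H_1: rank ker ∂_1 − rank ∂_2 = (3 − 2) − 1 = 0, and the invariant factors of ∂_2 are all 1, so H_1 ≅ 0.
  H_2: rank ker ∂_2 − rank ∂_3 = (1 − 1) − 0 = 0, and there is no ∂_3, so H_2 ≅ 0.

(K is a triangulation of the 2-simplex.)

Hence the Betti numbers are b_0 = 1, b_1 = 0, b_2 = 0.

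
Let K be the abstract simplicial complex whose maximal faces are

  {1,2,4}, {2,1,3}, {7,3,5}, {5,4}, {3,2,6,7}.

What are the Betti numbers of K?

Take the total order 1 < 2 < 3 < 4 < 5 < 6 < 7 on the vertex set. Then K (dimension 3) consists of the simplices:

  0-simplices (7): [1], [2], [3], [4], [5], [6], [7]
  1-simplices (13): [1,2], [1,3], [1,4], [2,3], [2,4], [2,6], [2,7], [3,5], [3,6], [3,7], [4,5], [5,7], [6,7]
  2-simplices (7): [1,2,3], [1,2,4], [2,3,6], [2,3,7], [2,6,7], [3,5,7], [3,6,7]
  3-simplices (1): [2,3,6,7]

giving chain groups C_0 ≅ Z^7, C_1 ≅ Z^13, C_2 ≅ Z^7, C_3 ≅ Z^1.

Boundary ∂_1: C_1 → C_0 is given by ∂[p,q] = [q] − [p].
The 7×13 boundary matrix has rank 6 and Smith normal form diag(1,1,1,1,1,1).

The boundary map ∂_2: C_2 → C_1 acts by ∂[p,q,r] = [q,r] − [p,r] + [p,q]. For instance
  ∂[3,6,7] = [6,7] − [3,7] + [3,6],
  ∂[3,5,7] = [5,7] − [3,7] + [3,5].
This gives a 13×7 integer matrix of rank 6; reducing to Smith normal form yields diagonal entries (1,1,1,1,1,1).

Boundary ∂_3: C_3 → C_2 sends each 3-simplex σ to the alternating sum Σ_i (−1)^i (σ with its i-th vertex removed). For instance
  ∂[2,3,6,7] = [3,6,7] − [2,6,7] + [2,3,7] − [2,3,6].
This gives a 7×1 integer matrix of rank 1; reducing to Smith normal form yields diagonal entries (1).

Computing H_k = (kernel of ∂_k) / (image of ∂_{k+1}):

  H_0: rank C_0 − rank ∂_1 = 7 − 6 = 1, and the invariant factors of ∂_1 are all 1, so H_0 = Z.
  H_1: rank ker ∂_1 − rank ∂_2 = (13 − 6) − 6 = 1, and the invariant factors of ∂_2 are all 1, so H_1 = Z.
  H_2: rank ker ∂_2 − rank ∂_3 = (7 − 6) − 1 = 0, and the invariant factors of ∂_3 are all 1, so H_2 = 0.
  H_3: rank ker ∂_3 − rank ∂_4 = (1 − 1) − 0 = 0, and there is no ∂_4, so H_3 = 0.

As a check, the Euler characteristic is 7 − 13 + 7 − 1 = 0, which agrees with 1 − 1 + 0 − 0 = 0.

Hence the Betti numbers are b_0 = 1, b_1 = 1, b_2 = 0, b_3 = 0.

b_0 = 1, b_1 = 1, b_2 = 0, b_3 = 0.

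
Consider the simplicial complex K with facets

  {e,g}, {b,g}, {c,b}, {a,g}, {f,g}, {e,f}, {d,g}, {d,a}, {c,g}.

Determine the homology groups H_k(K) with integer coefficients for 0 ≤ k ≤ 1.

We work with the vertex ordering a < b < c < d < e < f < g. The simplices of K, each written with vertices in increasing order, are:

  0-simplices (7): a, b, c, d, e, f, g
  1-simplices (9): ad, ag, bc, bg, cg, dg, ef, eg, fg

so the chain groups are C_0 ≅ Z^7, C_1 ≅ Z^9.

∂_1: C_1 → C_0 is given by ∂[p,q] = [q] − [p].
The 7×9 boundary matrix has rank 6 and Smith normal form diag(1,1,1,1,1,1).

Reading off H_k = ker ∂_k / im ∂_{k+1}:

  H_0: rank C_0 − rank ∂_1 = 7 − 6 = 1, and the invariant factors of ∂_1 are all 1, so H_0 = Z.
  H_1: rank ker ∂_1 − rank ∂_2 = (9 − 6) − 0 = 3, and there is no ∂_2, so H_1 = Z^3.

H_0 = Z,  H_1 = Z^3.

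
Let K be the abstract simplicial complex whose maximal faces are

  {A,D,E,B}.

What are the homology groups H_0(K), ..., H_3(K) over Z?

H_0 = Z,  H_1 = 0,  H_2 = 0,  H_3 = 0.

K has 4 vertices, 6 edges, 4 triangles, 1 3-simplex.
rank ∂_0 = 0, rank ∂_1 = 3 ⇒ b_0 = 4 − 0 − 3 = 1; all invariant factors of ∂_1 are 1 so no torsion. So H_0 ≅ Z.
rank ∂_1 = 3, rank ∂_2 = 3 ⇒ b_1 = 6 − 3 − 3 = 0; all invariant factors of ∂_2 are 1 so no torsion. So H_1 ≅ 0.
rank ∂_2 = 3, rank ∂_3 = 1 ⇒ b_2 = 4 − 3 − 1 = 0; all invariant factors of ∂_3 are 1 so no torsion. So H_2 ≅ 0.
rank ∂_3 = 1, rank ∂_4 = 0 ⇒ b_3 = 1 − 1 − 0 = 0. So H_3 ≅ 0.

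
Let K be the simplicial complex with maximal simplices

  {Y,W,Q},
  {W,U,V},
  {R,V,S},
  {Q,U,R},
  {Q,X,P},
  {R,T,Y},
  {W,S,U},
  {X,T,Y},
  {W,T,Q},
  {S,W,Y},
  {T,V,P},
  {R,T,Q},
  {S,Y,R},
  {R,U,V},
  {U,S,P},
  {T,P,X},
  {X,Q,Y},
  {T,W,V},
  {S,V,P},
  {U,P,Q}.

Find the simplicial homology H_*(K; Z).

H_0 ≅ Z,  H_1 ≅ Z ⊕ Z/2Z,  H_2 = 0.

Take the total order P < Q < R < S < T < U < V < W < X < Y on the vertex set. Then K (dimension 2) consists of the simplices:

  0-simplices (10): P, Q, R, S, T, U, V, W, X, Y
  1-simplices (30): PQ, PS, PT, PU, PV, PX, QR, QT, QU, QW, QX, QY, RS, RT, RU, RV, RY, SU, SV, SW, SY, TV, TW, TX, TY, UV, UW, VW, WY, XY
  2-simplices (20): PQU, PQX, PSU, PSV, PTV, PTX, QRT, QRU, QTW, QWY, QXY, RSV, RSY, RTY, RUV, SUW, SWY, TVW, TXY, UVW

giving chain groups C_0 ≅ Z^10, C_1 ≅ Z^30, C_2 ≅ Z^20.

Boundary ∂_1: C_1 → C_0 sends each edge [p,q] (with p < q) to q − p.
The 10×30 boundary matrix has rank 9 and Smith normal form diag(1,1,1,1,1,1,1,1,1).

The boundary map ∂_2: C_2 → C_1 sends each 2-simplex [p,q,r] to [q,r] − [p,r] + [p,q]. For instance
  ∂TVW = VW − TW + TV,
  ∂PTV = TV − PV + PT.
As a 30×20 matrix over Z this has rank 20, with invariant factors (1,1,1,1,1,1,1,1,1,1,1,1,1,1,1,1,1,1,1,2).

Reading off H_k = ker ∂_k / im ∂_{k+1}:

  H_0: rank C_0 − rank ∂_1 = 10 − 9 = 1, and the invariant factors of ∂_1 are all 1, so H_0 = Z.
  H_1: rank ker ∂_1 − rank ∂_2 = (30 − 9) − 20 = 1, and ∂_2 has invariant factor 2 > 1, so H_1 = Z ⊕ Z/2Z.
  H_2: rank ker ∂_2 − rank ∂_3 = (20 − 20) − 0 = 0, and there is no ∂_3, so H_2 = 0.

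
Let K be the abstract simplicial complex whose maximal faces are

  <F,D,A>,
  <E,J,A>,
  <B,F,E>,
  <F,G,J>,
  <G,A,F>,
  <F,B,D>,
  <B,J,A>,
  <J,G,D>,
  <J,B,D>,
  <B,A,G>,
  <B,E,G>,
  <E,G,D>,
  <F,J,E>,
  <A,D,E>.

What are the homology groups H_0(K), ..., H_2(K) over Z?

We work with the vertex ordering A < B < D < E < F < G < J. The simplices of K, each written with vertices in increasing order, are:

  0-simplices (7): A, B, D, E, F, G, J
  1-simplices (21): AB, AD, AE, AF, AG, AJ, BD, BE, BF, BG, BJ, DE, DF, DG, DJ, EF, EG, EJ, FG, FJ, GJ
  2-simplices (14): ABG, ABJ, ADE, ADF, AEJ, AFG, BDF, BDJ, BEF, BEG, DEG, DGJ, EFJ, FGJ

Hence C_0 ≅ Z^7, C_1 ≅ Z^21, C_2 ≅ Z^14.

Boundary ∂_1: C_1 → C_0 is given by ∂[p,q] = [q] − [p]. For instance
  ∂FJ = J − F.
The 7×21 boundary matrix has rank 6 and Smith normal form diag(1,1,1,1,1,1).

∂_2: C_2 → C_1 maps a triangle to the signed sum of its edges. For instance
  ∂FGJ = GJ − FJ + FG,
  ∂DGJ = GJ − DJ + DG.
As a 21×14 matrix over Z this has rank 13, with invariant factors (1,1,1,1,1,1,1,1,1,1,1,1,1).

Computing H_k = (kernel of ∂_k) / (image of ∂_{k+1}):

  H_0: rank C_0 − rank ∂_1 = 7 − 6 = 1, and the invariant factors of ∂_1 are all 1, so H_0 ≅ Z.
  H_1: rank ker ∂_1 − rank ∂_2 = (21 − 6) − 13 = 2, and the invariant factors of ∂_2 are all 1, so H_1 ≅ Z^2.
  H_2: rank ker ∂_2 − rank ∂_3 = (14 − 13) − 0 = 1, and there is no ∂_3, so H_2 ≅ Z.

(K is a triangulation of the torus T^2.)

H_0 ≅ Z,  H_1 ≅ Z^2,  H_2 ≅ Z.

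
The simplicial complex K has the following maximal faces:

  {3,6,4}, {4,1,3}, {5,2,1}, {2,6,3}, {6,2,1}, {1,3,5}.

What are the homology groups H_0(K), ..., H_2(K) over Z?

K has 6 vertices, 12 edges, 6 triangles.
rank ∂_0 = 0, rank ∂_1 = 5 ⇒ b_0 = 6 − 0 − 5 = 1; all invariant factors of ∂_1 are 1 so no torsion. So H_0 = Z.
rank ∂_1 = 5, rank ∂_2 = 6 ⇒ b_1 = 12 − 5 − 6 = 1; all invariant factors of ∂_2 are 1 so no torsion. So H_1 = Z.
rank ∂_2 = 6, rank ∂_3 = 0 ⇒ b_2 = 6 − 6 − 0 = 0. So H_2 = 0.

H_0 ≅ Z,  H_1 ≅ Z,  H_2 = 0.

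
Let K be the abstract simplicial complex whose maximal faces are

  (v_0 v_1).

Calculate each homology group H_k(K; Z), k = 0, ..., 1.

Take the total order v_0 < v_1 on the vertex set. Then K (dimension 1) consists of the simplices:

  0-simplices (2): [v_0], [v_1]
  1-simplices (1): [v_0,v_1]

so the chain groups are C_0 ≅ Z^2, C_1 ≅ Z^1.

Boundary ∂_1: C_1 → C_0 sends each edge [p,q] (with p < q) to q − p.
This gives a 2×1 integer matrix of rank 1; reducing to Smith normal form yields diagonal entries (1).

Computing H_k = (kernel of ∂_k) / (image of ∂_{k+1}):

  H_0: rank C_0 − rank ∂_1 = 2 − 1 = 1, and the invariant factors of ∂_1 are all 1, so H_0 ≅ Z.
  H_1: rank ker ∂_1 − rank ∂_2 = (1 − 1) − 0 = 0, and there is no ∂_2, so H_1 ≅ 0.

(K is a triangulation of the 1-simplex.)

H_0 ≅ Z,  H_1 = 0.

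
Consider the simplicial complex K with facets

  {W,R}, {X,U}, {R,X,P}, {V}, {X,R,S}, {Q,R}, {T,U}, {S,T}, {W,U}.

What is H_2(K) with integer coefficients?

Take the total order P < Q < R < S < T < U < V < W < X on the vertex set. Then K (dimension 2) consists of the simplices:

  0-simplices (9): P, Q, R, S, T, U, V, W, X
  1-simplices (11): PR, PX, QR, RS, RW, RX, ST, SX, TU, UW, UX
  2-simplices (2): PRX, RSX

giving chain groups C_0 ≅ Z^9, C_1 ≅ Z^11, C_2 ≅ Z^2.

The boundary map ∂_1: C_1 → C_0 maps an edge to its endpoints' difference, ∂[p,q] = q − p. For instance
  ∂PX = X − P.
This gives a 9×11 integer matrix of rank 7; reducing to Smith normal form yields diagonal entries (1,1,1,1,1,1,1).

Boundary ∂_2: C_2 → C_1 acts by ∂[p,q,r] = [q,r] − [p,r] + [p,q]. For instance
  ∂RSX = SX − RX + RS,
  ∂PRX = RX − PX + PR.
As a 11×2 matrix over Z this has rank 2, with invariant factors (1,1).

Reading off H_k = ker ∂_k / im ∂_{k+1}:

  H_2: rank ker ∂_2 − rank ∂_3 = (2 − 2) − 0 = 0, and there is no ∂_3, so H_2 = 0.

H_2 = 0.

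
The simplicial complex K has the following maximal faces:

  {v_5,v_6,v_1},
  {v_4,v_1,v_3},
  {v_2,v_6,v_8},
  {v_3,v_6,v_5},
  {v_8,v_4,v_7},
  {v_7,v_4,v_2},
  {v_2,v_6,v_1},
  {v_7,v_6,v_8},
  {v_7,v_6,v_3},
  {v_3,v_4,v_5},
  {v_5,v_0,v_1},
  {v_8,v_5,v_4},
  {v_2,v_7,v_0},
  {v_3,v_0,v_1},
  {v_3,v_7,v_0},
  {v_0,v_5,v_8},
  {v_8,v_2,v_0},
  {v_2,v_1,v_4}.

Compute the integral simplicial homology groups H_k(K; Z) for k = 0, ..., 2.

H_0 = Z,  H_1 = Z ⊕ Z/2Z,  H_2 = 0.

Fix the vertex order v_0 < v_1 < v_2 < v_3 < v_4 < v_5 < v_6 < v_7 < v_8 and write every simplex with vertices in increasing order. Then dim K = 2 and the simplices of K are:

  0-simplices (9): [v_0], [v_1], [v_2], [v_3], [v_4], [v_5], [v_6], [v_7], [v_8]
  1-simplices (27): (27 of them)
  2-simplices (18): (18 of them)

giving chain groups C_0 ≅ Z^9, C_1 ≅ Z^27, C_2 ≅ Z^18.

Boundary ∂_1: C_1 → C_0 is given by ∂[p,q] = [q] − [p].
As a 9×27 matrix over Z this has rank 8, with invariant factors (1,1,1,1,1,1,1,1).

∂_2: C_2 → C_1 maps a triangle to the signed sum of its edges. For instance
  ∂[v_3,v_5,v_6] = [v_5,v_6] − [v_3,v_6] + [v_3,v_5],
  ∂[v_0,v_5,v_8] = [v_5,v_8] − [v_0,v_8] + [v_0,v_5].
The 27×18 boundary matrix has rank 18 and Smith normal form diag(1,1,1,1,1,1,1,1,1,1,1,1,1,1,1,1,1,2).

Reading off H_k = ker ∂_k / im ∂_{k+1}:

  H_0: rank C_0 − rank ∂_1 = 9 − 8 = 1, and the invariant factors of ∂_1 are all 1, so H_0 ≅ Z.
  H_1: rank ker ∂_1 − rank ∂_2 = (27 − 8) − 18 = 1, and ∂_2 has invariant factor 2 > 1, so H_1 ≅ Z ⊕ Z/2Z.
  H_2: rank ker ∂_2 − rank ∂_3 = (18 − 18) − 0 = 0, and there is no ∂_3, so H_2 ≅ 0.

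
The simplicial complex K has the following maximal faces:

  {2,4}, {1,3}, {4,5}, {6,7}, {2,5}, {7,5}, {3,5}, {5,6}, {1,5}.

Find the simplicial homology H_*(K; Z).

K has 7 vertices, 9 edges.
rank ∂_0 = 0, rank ∂_1 = 6 ⇒ b_0 = 7 − 0 − 6 = 1; all invariant factors of ∂_1 are 1 so no torsion. So H_0 = Z.
rank ∂_1 = 6, rank ∂_2 = 0 ⇒ b_1 = 9 − 6 − 0 = 3. So H_1 = Z^3.

H_0 ≅ Z,  H_1 ≅ Z^3.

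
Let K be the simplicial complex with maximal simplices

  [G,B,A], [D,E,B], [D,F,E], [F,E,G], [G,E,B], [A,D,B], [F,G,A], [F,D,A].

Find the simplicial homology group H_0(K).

Fix the vertex order A < B < D < E < F < G and write every simplex with vertices in increasing order. Then dim K = 2 and the simplices of K are:

  0-simplices (6): A, B, D, E, F, G
  1-simplices (12): AB, AD, AF, AG, BD, BE, BG, DE, DF, EF, EG, FG
  2-simplices (8): ABD, ABG, ADF, AFG, BDE, BEG, DEF, EFG

Hence C_0 ≅ Z^6, C_1 ≅ Z^12, C_2 ≅ Z^8.

Boundary ∂_1: C_1 → C_0 maps an edge to its endpoints' difference, ∂[p,q] = q − p. For instance
  ∂BG = G − B.
The resulting 6×12 matrix has rank 5, and its Smith normal form has invariant factors (1,1,1,1,1).

Boundary ∂_2: C_2 → C_1 acts by ∂[p,q,r] = [q,r] − [p,r] + [p,q]. For instance
  ∂ADF = DF − AF + AD,
  ∂EFG = FG − EG + EF.
The resulting 12×8 matrix has rank 7, and its Smith normal form has invariant factors (1,1,1,1,1,1,1).

Reading off H_k = ker ∂_k / im ∂_{k+1}:

  H_0: rank C_0 − rank ∂_1 = 6 − 5 = 1, and the invariant factors of ∂_1 are all 1, so H_0 ≅ Z.

(K is a triangulation of the 2-sphere S^2.)

H_0 = Z.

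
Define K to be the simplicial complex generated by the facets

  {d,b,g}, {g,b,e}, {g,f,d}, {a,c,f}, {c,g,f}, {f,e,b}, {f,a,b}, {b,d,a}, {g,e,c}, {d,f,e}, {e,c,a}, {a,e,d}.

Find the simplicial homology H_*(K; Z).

Take the total order a < b < c < d < e < f < g on the vertex set. Then K (dimension 2) consists of the simplices:

  0-simplices (7): a, b, c, d, e, f, g
  1-simplices (18): ab, ac, ad, ae, af, bd, be, bf, bg, ce, cf, cg, de, df, dg, ef, eg, fg
  2-simplices (12): abd, abf, ace, acf, ade, bdg, bef, beg, ceg, cfg, def, dfg

Hence C_0 ≅ Z^7, C_1 ≅ Z^18, C_2 ≅ Z^12.

The boundary map ∂_1: C_1 → C_0 maps an edge to its endpoints' difference, ∂[p,q] = q − p.
The resulting 7×18 matrix has rank 6, and its Smith normal form has invariant factors (1,1,1,1,1,1).

The boundary map ∂_2: C_2 → C_1 maps a triangle to the signed sum of its edges. For instance
  ∂beg = eg − bg + be,
  ∂dfg = fg − dg + df.
The 18×12 boundary matrix has rank 12 and Smith normal form diag(1,1,1,1,1,1,1,1,1,1,1,2).

Computing H_k = (kernel of ∂_k) / (image of ∂_{k+1}):

  H_0: rank C_0 − rank ∂_1 = 7 − 6 = 1, and the invariant factors of ∂_1 are all 1, so H_0 = Z.
  H_1: rank ker ∂_1 − rank ∂_2 = (18 − 6) − 12 = 0, and ∂_2 has invariant factor 2 > 1, so H_1 = Z_2.
  H_2: rank ker ∂_2 − rank ∂_3 = (12 − 12) − 0 = 0, and there is no ∂_3, so H_2 = 0.

As a check, the Euler characteristic is 7 − 18 + 12 = 1, which agrees with 1 − 0 + 0 = 1.
(K is a triangulation of the real projective plane RP^2.)

H_0 = Z,  H_1 = Z_2,  H_2 = 0.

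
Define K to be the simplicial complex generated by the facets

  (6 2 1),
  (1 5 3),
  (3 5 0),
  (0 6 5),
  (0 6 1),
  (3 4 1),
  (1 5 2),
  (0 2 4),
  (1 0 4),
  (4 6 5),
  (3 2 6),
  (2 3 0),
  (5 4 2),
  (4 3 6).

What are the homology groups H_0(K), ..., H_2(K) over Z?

We work with the vertex ordering 0 < 1 < 2 < 3 < 4 < 5 < 6. The simplices of K, each written with vertices in increasing order, are:

  0-simplices (7): [0], [1], [2], [3], [4], [5], [6]
  1-simplices (21): [0,1], [0,2], [0,3], [0,4], [0,5], [0,6], [1,2], [1,3], [1,4], [1,5], [1,6], [2,3], [2,4], [2,5], [2,6], [3,4], [3,5], [3,6], [4,5], [4,6], [5,6]
  2-simplices (14): [0,1,4], [0,1,6], [0,2,3], [0,2,4], [0,3,5], [0,5,6], [1,2,5], [1,2,6], [1,3,4], [1,3,5], [2,3,6], [2,4,5], [3,4,6], [4,5,6]

so the chain groups are C_0 ≅ Z^7, C_1 ≅ Z^21, C_2 ≅ Z^14.

Boundary ∂_1: C_1 → C_0 maps an edge to its endpoints' difference, ∂[p,q] = q − p.
This gives a 7×21 integer matrix of rank 6; reducing to Smith normal form yields diagonal entries (1,1,1,1,1,1).

Boundary ∂_2: C_2 → C_1 maps a triangle to the signed sum of its edges. For instance
  ∂[0,2,4] = [2,4] − [0,4] + [0,2],
  ∂[0,1,4] = [1,4] − [0,4] + [0,1].
The 21×14 boundary matrix has rank 13 and Smith normal form diag(1,1,1,1,1,1,1,1,1,1,1,1,1).

From H_k ≅ ker(∂_k) / im(∂_{k+1}) we obtain:

  H_0: rank C_0 − rank ∂_1 = 7 − 6 = 1, and the invariant factors of ∂_1 are all 1, so H_0 = Z.
  H_1: rank ker ∂_1 − rank ∂_2 = (21 − 6) − 13 = 2, and the invariant factors of ∂_2 are all 1, so H_1 = Z^2.
  H_2: rank ker ∂_2 − rank ∂_3 = (14 − 13) − 0 = 1, and there is no ∂_3, so H_2 = Z.

(K is a triangulation of the torus T^2.)

H_0 ≅ Z,  H_1 ≅ Z^2,  H_2 ≅ Z.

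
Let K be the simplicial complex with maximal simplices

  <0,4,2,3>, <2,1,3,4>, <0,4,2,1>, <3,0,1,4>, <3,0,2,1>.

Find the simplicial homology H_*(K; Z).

H_0 = Z,  H_1 = 0,  H_2 = 0,  H_3 = Z.

K has 5 vertices, 10 edges, 10 triangles, 5 3-simplices.
rank ∂_0 = 0, rank ∂_1 = 4 ⇒ b_0 = 5 − 0 − 4 = 1; all invariant factors of ∂_1 are 1 so no torsion. So H_0 ≅ Z.
rank ∂_1 = 4, rank ∂_2 = 6 ⇒ b_1 = 10 − 4 − 6 = 0; all invariant factors of ∂_2 are 1 so no torsion. So H_1 ≅ 0.
rank ∂_2 = 6, rank ∂_3 = 4 ⇒ b_2 = 10 − 6 − 4 = 0; all invariant factors of ∂_3 are 1 so no torsion. So H_2 ≅ 0.
rank ∂_3 = 4, rank ∂_4 = 0 ⇒ b_3 = 5 − 4 − 0 = 1. So H_3 ≅ Z.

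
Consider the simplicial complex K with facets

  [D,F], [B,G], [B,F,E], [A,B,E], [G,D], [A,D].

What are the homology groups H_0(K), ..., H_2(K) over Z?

H_0 ≅ Z,  H_1 ≅ Z^2,  H_2 = 0.

Order the vertices as A < B < D < E < F < G. Listing each simplex with vertices in this order, K has dimension 2 with simplices:

  0-simplices (6): A, B, D, E, F, G
  1-simplices (9): AB, AD, AE, BE, BF, BG, DF, DG, EF
  2-simplices (2): ABE, BEF

so the chain groups are C_0 ≅ Z^6, C_1 ≅ Z^9, C_2 ≅ Z^2.

∂_1: C_1 → C_0 is given by ∂[p,q] = [q] − [p]. For instance
  ∂BE = E − B.
As a 6×9 matrix over Z this has rank 5, with invariant factors (1,1,1,1,1).

Boundary ∂_2: C_2 → C_1 acts by ∂[p,q,r] = [q,r] − [p,r] + [p,q]. For instance
  ∂ABE = BE − AE + AB,
  ∂BEF = EF − BF + BE.
The 9×2 boundary matrix has rank 2 and Smith normal form diag(1,1).

Computing H_k = (kernel of ∂_k) / (image of ∂_{k+1}):

  H_0: rank C_0 − rank ∂_1 = 6 − 5 = 1, and the invariant factors of ∂_1 are all 1, so H_0 = Z.
  H_1: rank ker ∂_1 − rank ∂_2 = (9 − 5) − 2 = 2, and the invariant factors of ∂_2 are all 1, so H_1 = Z^2.
  H_2: rank ker ∂_2 − rank ∂_3 = (2 − 2) − 0 = 0, and there is no ∂_3, so H_2 = 0.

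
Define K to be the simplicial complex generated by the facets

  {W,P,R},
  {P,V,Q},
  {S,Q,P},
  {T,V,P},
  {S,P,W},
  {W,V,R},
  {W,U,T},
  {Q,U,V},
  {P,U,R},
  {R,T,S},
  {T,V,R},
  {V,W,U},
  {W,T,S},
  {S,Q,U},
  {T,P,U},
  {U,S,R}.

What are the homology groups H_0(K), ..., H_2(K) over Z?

Fix the vertex order P < Q < R < S < T < U < V < W and write every simplex with vertices in increasing order. Then dim K = 2 and the simplices of K are:

  0-simplices (8): P, Q, R, S, T, U, V, W
  1-simplices (24): PQ, PR, PS, PT, PU, PV, PW, QS, QU, QV, RS, RT, RU, RV, RW, ST, SU, SW, TU, TV, TW, UV, UW, VW
  2-simplices (16): PQS, PQV, PRU, PRW, PSW, PTU, PTV, QSU, QUV, RST, RSU, RTV, RVW, STW, TUW, UVW

Hence C_0 ≅ Z^8, C_1 ≅ Z^24, C_2 ≅ Z^16.

∂_1: C_1 → C_0 maps an edge to its endpoints' difference, ∂[p,q] = q − p. For instance
  ∂VW = W − V.
As a 8×24 matrix over Z this has rank 7, with invariant factors (1,1,1,1,1,1,1).

Boundary ∂_2: C_2 → C_1 maps a triangle to the signed sum of its edges. For instance
  ∂PTU = TU − PU + PT,
  ∂PRW = RW − PW + PR.
This gives a 24×16 integer matrix of rank 15; reducing to Smith normal form yields diagonal entries (1,1,1,1,1,1,1,1,1,1,1,1,1,1,1).

Reading off H_k = ker ∂_k / im ∂_{k+1}:

  H_0: rank C_0 − rank ∂_1 = 8 − 7 = 1, and the invariant factors of ∂_1 are all 1, so H_0 ≅ Z.
  H_1: rank ker ∂_1 − rank ∂_2 = (24 − 7) − 15 = 2, and the invariant factors of ∂_2 are all 1, so H_1 ≅ Z^2.
  H_2: rank ker ∂_2 − rank ∂_3 = (16 − 15) − 0 = 1, and there is no ∂_3, so H_2 ≅ Z.

As a check, the Euler characteristic is 8 − 24 + 16 = 0, which agrees with 1 − 2 + 1 = 0.

H_0 = Z,  H_1 = Z^2,  H_2 = Z.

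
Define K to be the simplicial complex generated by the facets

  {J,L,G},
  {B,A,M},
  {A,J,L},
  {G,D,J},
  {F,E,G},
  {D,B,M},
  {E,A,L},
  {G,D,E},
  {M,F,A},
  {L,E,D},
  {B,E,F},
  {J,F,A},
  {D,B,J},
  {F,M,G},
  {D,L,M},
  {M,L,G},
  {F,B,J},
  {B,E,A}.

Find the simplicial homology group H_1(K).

H_1 = Z ⊕ Z_2.

Order the vertices as A < B < D < E < F < G < J < L < M. Listing each simplex with vertices in this order, K has dimension 2 with simplices:

  0-simplices (9): A, B, D, E, F, G, J, L, M
  1-simplices (27): AB, AE, AF, AJ, AL, AM, BD, BE, BF, BJ, BM, DE, DG, DJ, DL, DM, EF, EG, EL, FG, FJ, FM, GJ, GL, GM, JL, LM
  2-simplices (18): ABE, ABM, AEL, AFJ, AFM, AJL, BDJ, BDM, BEF, BFJ, DEG, DEL, DGJ, DLM, EFG, FGM, GJL, GLM

giving chain groups C_0 ≅ Z^9, C_1 ≅ Z^27, C_2 ≅ Z^18.

Boundary ∂_1: C_1 → C_0 sends each edge [p,q] (with p < q) to q − p. For instance
  ∂AE = E − A.
The 9×27 boundary matrix has rank 8 and Smith normal form diag(1,1,1,1,1,1,1,1).

∂_2: C_2 → C_1 maps a triangle to the signed sum of its edges. For instance
  ∂DEL = EL − DL + DE,
  ∂DGJ = GJ − DJ + DG.
As a 27×18 matrix over Z this has rank 18, with invariant factors (1,1,1,1,1,1,1,1,1,1,1,1,1,1,1,1,1,2).

Computing H_k = (kernel of ∂_k) / (image of ∂_{k+1}):

  H_1: rank ker ∂_1 − rank ∂_2 = (27 − 8) − 18 = 1, and ∂_2 has invariant factor 2 > 1, so H_1 = Z ⊕ Z_2.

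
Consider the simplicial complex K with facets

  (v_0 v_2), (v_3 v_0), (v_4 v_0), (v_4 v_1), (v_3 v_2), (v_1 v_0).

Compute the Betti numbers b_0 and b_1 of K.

K has 5 vertices, 6 edges.
rank ∂_0 = 0, rank ∂_1 = 4 ⇒ b_0 = 5 − 0 − 4 = 1; all invariant factors of ∂_1 are 1 so no torsion. So H_0 ≅ Z.
rank ∂_1 = 4, rank ∂_2 = 0 ⇒ b_1 = 6 − 4 − 0 = 2. So H_1 ≅ Z^2.

b_0 = 1, b_1 = 2.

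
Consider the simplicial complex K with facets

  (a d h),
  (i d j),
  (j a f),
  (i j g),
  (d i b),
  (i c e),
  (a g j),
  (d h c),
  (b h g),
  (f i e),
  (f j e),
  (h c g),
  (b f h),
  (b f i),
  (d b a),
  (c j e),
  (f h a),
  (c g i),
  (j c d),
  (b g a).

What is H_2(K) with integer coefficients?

We work with the vertex ordering a < b < c < d < e < f < g < h < i < j. The simplices of K, each written with vertices in increasing order, are:

  0-simplices (10): a, b, c, d, e, f, g, h, i, j
  1-simplices (30): ab, ad, af, ag, ah, aj, bd, bf, bg, bh, bi, cd, ce, cg, ch, ci, cj, dh, di, dj, ef, ei, ej, fh, fi, fj, gh, gi, gj, ij
  2-simplices (20): abd, abg, adh, afh, afj, agj, bdi, bfh, bfi, bgh, cdh, cdj, cei, cej, cgh, cgi, dij, efi, efj, gij

giving chain groups C_0 ≅ Z^10, C_1 ≅ Z^30, C_2 ≅ Z^20.

∂_1: C_1 → C_0 maps an edge to its endpoints' difference, ∂[p,q] = q − p.
The 10×30 boundary matrix has rank 9 and Smith normal form diag(1,1,1,1,1,1,1,1,1).

The boundary map ∂_2: C_2 → C_1 acts by ∂[p,q,r] = [q,r] − [p,r] + [p,q]. For instance
  ∂cdj = dj − cj + cd,
  ∂efi = fi − ei + ef.
As a 30×20 matrix over Z this has rank 20, with invariant factors (1,1,1,1,1,1,1,1,1,1,1,1,1,1,1,1,1,1,1,2).

From H_k ≅ ker(∂_k) / im(∂_{k+1}) we obtain:

  H_2: rank ker ∂_2 − rank ∂_3 = (20 − 20) − 0 = 0, and there is no ∂_3, so H_2 = 0.

H_2 = 0.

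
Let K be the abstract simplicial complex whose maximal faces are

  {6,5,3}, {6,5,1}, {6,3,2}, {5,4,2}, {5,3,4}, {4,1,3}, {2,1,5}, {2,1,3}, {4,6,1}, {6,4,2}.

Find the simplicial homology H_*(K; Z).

Take the total order 1 < 2 < 3 < 4 < 5 < 6 on the vertex set. Then K (dimension 2) consists of the simplices:

  0-simplices (6): [1], [2], [3], [4], [5], [6]
  1-simplices (15): [1,2], [1,3], [1,4], [1,5], [1,6], [2,3], [2,4], [2,5], [2,6], [3,4], [3,5], [3,6], [4,5], [4,6], [5,6]
  2-simplices (10): [1,2,3], [1,2,5], [1,3,4], [1,4,6], [1,5,6], [2,3,6], [2,4,5], [2,4,6], [3,4,5], [3,5,6]

giving chain groups C_0 ≅ Z^6, C_1 ≅ Z^15, C_2 ≅ Z^10.

The boundary map ∂_1: C_1 → C_0 sends each edge [p,q] (with p < q) to q − p. For instance
  ∂[5,6] = [6] − [5].
As a 6×15 matrix over Z this has rank 5, with invariant factors (1,1,1,1,1).

The boundary map ∂_2: C_2 → C_1 acts by ∂[p,q,r] = [q,r] − [p,r] + [p,q]. For instance
  ∂[1,2,3] = [2,3] − [1,3] + [1,2],
  ∂[1,3,4] = [3,4] − [1,4] + [1,3].
The resulting 15×10 matrix has rank 10, and its Smith normal form has invariant factors (1,1,1,1,1,1,1,1,1,2).

Reading off H_k = ker ∂_k / im ∂_{k+1}:

  H_0: rank C_0 − rank ∂_1 = 6 − 5 = 1, and the invariant factors of ∂_1 are all 1, so H_0 ≅ Z.
  H_1: rank ker ∂_1 − rank ∂_2 = (15 − 5) − 10 = 0, and ∂_2 has invariant factor 2 > 1, so H_1 ≅ Z/2.
  H_2: rank ker ∂_2 − rank ∂_3 = (10 − 10) − 0 = 0, and there is no ∂_3, so H_2 ≅ 0.

As a check, the Euler characteristic is 6 − 15 + 10 = 1, which agrees with 1 − 0 + 0 = 1.
(K is a triangulation of the real projective plane RP^2.)

H_0 ≅ Z,  H_1 ≅ Z/2,  H_2 = 0.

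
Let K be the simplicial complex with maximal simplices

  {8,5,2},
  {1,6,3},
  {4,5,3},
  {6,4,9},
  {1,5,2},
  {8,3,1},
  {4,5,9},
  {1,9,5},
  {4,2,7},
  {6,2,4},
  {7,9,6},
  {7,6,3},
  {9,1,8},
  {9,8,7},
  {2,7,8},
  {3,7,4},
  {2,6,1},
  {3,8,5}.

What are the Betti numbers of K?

b_0 = 1, b_1 = 1, b_2 = 0.

We work with the vertex ordering 1 < 2 < 3 < 4 < 5 < 6 < 7 < 8 < 9. The simplices of K, each written with vertices in increasing order, are:

  0-simplices (9): [1], [2], [3], [4], [5], [6], [7], [8], [9]
  1-simplices (27): (27 of them)
  2-simplices (18): [1,2,5], [1,2,6], [1,3,6], [1,3,8], [1,5,9], [1,8,9], [2,4,6], [2,4,7], [2,5,8], [2,7,8], [3,4,5], [3,4,7], [3,5,8], [3,6,7], [4,5,9], [4,6,9], [6,7,9], [7,8,9]

giving chain groups C_0 ≅ Z^9, C_1 ≅ Z^27, C_2 ≅ Z^18.

The boundary map ∂_1: C_1 → C_0 sends each edge [p,q] (with p < q) to q − p. For instance
  ∂[4,9] = [9] − [4].
The 9×27 boundary matrix has rank 8 and Smith normal form diag(1,1,1,1,1,1,1,1).

Boundary ∂_2: C_2 → C_1 maps a triangle to the signed sum of its edges. For instance
  ∂[2,5,8] = [5,8] − [2,8] + [2,5],
  ∂[1,3,6] = [3,6] − [1,6] + [1,3].
The 27×18 boundary matrix has rank 18 and Smith normal form diag(1,1,1,1,1,1,1,1,1,1,1,1,1,1,1,1,1,2).

Reading off H_k = ker ∂_k / im ∂_{k+1}:

  H_0: rank C_0 − rank ∂_1 = 9 − 8 = 1, and the invariant factors of ∂_1 are all 1, so H_0 ≅ Z.
  H_1: rank ker ∂_1 − rank ∂_2 = (27 − 8) − 18 = 1, and ∂_2 has invariant factor 2 > 1, so H_1 ≅ Z × Z/2.
  H_2: rank ker ∂_2 − rank ∂_3 = (18 − 18) − 0 = 0, and there is no ∂_3, so H_2 ≅ 0.

As a check, the Euler characteristic is 9 − 27 + 18 = 0, which agrees with 1 − 1 + 0 = 0.
(K is a triangulation of the Klein bottle.)

Hence the Betti numbers are b_0 = 1, b_1 = 1, b_2 = 0.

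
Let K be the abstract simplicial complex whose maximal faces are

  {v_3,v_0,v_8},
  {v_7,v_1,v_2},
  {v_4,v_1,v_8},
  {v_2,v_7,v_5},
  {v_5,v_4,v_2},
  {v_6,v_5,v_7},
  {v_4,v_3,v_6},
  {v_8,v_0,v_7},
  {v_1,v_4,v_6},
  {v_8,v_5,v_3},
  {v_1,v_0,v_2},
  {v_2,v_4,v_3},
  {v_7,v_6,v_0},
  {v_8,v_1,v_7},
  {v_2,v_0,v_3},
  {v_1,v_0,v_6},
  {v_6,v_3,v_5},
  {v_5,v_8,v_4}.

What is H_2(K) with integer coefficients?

Take the total order v_0 < v_1 < v_2 < v_3 < v_4 < v_5 < v_6 < v_7 < v_8 on the vertex set. Then K (dimension 2) consists of the simplices:

  0-simplices (9): [v_0], [v_1], [v_2], [v_3], [v_4], [v_5], [v_6], [v_7], [v_8]
  1-simplices (27): (27 of them)
  2-simplices (18): (18 of them)

giving chain groups C_0 ≅ Z^9, C_1 ≅ Z^27, C_2 ≅ Z^18.

Boundary ∂_1: C_1 → C_0 maps an edge to its endpoints' difference, ∂[p,q] = q − p. For instance
  ∂[v_1,v_6] = [v_6] − [v_1].
This gives a 9×27 integer matrix of rank 8; reducing to Smith normal form yields diagonal entries (1,1,1,1,1,1,1,1).

Boundary ∂_2: C_2 → C_1 sends each 2-simplex [p,q,r] to [q,r] − [p,r] + [p,q]. For instance
  ∂[v_3,v_4,v_6] = [v_4,v_6] − [v_3,v_6] + [v_3,v_4],
  ∂[v_1,v_2,v_7] = [v_2,v_7] − [v_1,v_7] + [v_1,v_2].
The resulting 27×18 matrix has rank 18, and its Smith normal form has invariant factors (1,1,1,1,1,1,1,1,1,1,1,1,1,1,1,1,1,2).

Computing H_k = (kernel of ∂_k) / (image of ∂_{k+1}):

  H_2: rank ker ∂_2 − rank ∂_3 = (18 − 18) − 0 = 0, and there is no ∂_3, so H_2 = 0.

H_2 = 0.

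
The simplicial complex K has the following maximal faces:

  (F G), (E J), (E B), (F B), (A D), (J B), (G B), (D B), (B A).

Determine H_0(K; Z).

H_0 ≅ Z.

Fix the vertex order A < B < D < E < F < G < J and write every simplex with vertices in increasing order. Then dim K = 1 and the simplices of K are:

  0-simplices (7): A, B, D, E, F, G, J
  1-simplices (9): AB, AD, BD, BE, BF, BG, BJ, EJ, FG

giving chain groups C_0 ≅ Z^7, C_1 ≅ Z^9.

Boundary ∂_1: C_1 → C_0 sends each edge [p,q] (with p < q) to q − p.
The 7×9 boundary matrix has rank 6 and Smith normal form diag(1,1,1,1,1,1).

Reading off H_k = ker ∂_k / im ∂_{k+1}:

  H_0: rank C_0 − rank ∂_1 = 7 − 6 = 1, and the invariant factors of ∂_1 are all 1, so H_0 = Z.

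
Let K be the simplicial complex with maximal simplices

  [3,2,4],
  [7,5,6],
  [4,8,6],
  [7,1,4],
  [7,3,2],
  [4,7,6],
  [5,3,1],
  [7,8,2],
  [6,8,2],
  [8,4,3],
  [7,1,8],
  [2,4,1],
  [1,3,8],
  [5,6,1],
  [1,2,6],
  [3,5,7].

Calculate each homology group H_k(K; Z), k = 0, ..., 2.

H_0 ≅ Z,  H_1 ≅ Z^2,  H_2 ≅ Z.

Take the total order 1 < 2 < 3 < 4 < 5 < 6 < 7 < 8 on the vertex set. Then K (dimension 2) consists of the simplices:

  0-simplices (8): [1], [2], [3], [4], [5], [6], [7], [8]
  1-simplices (24): (24 of them)
  2-simplices (16): [1,2,4], [1,2,6], [1,3,5], [1,3,8], [1,4,7], [1,5,6], [1,7,8], [2,3,4], [2,3,7], [2,6,8], [2,7,8], [3,4,8], [3,5,7], [4,6,7], [4,6,8], [5,6,7]

so the chain groups are C_0 ≅ Z^8, C_1 ≅ Z^24, C_2 ≅ Z^16.

Boundary ∂_1: C_1 → C_0 sends each edge [p,q] (with p < q) to q − p. For instance
  ∂[1,6] = [6] − [1].
The resulting 8×24 matrix has rank 7, and its Smith normal form has invariant factors (1,1,1,1,1,1,1).

The boundary map ∂_2: C_2 → C_1 acts by ∂[p,q,r] = [q,r] − [p,r] + [p,q]. For instance
  ∂[4,6,8] = [6,8] − [4,8] + [4,6],
  ∂[1,3,5] = [3,5] − [1,5] + [1,3].
The resulting 24×16 matrix has rank 15, and its Smith normal form has invariant factors (1,1,1,1,1,1,1,1,1,1,1,1,1,1,1).

Reading off H_k = ker ∂_k / im ∂_{k+1}:

  H_0: rank C_0 − rank ∂_1 = 8 − 7 = 1, and the invariant factors of ∂_1 are all 1, so H_0 = Z.
  H_1: rank ker ∂_1 − rank ∂_2 = (24 − 7) − 15 = 2, and the invariant factors of ∂_2 are all 1, so H_1 = Z^2.
  H_2: rank ker ∂_2 − rank ∂_3 = (16 − 15) − 0 = 1, and there is no ∂_3, so H_2 = Z.

As a check, the Euler characteristic is 8 − 24 + 16 = 0, which agrees with 1 − 2 + 1 = 0.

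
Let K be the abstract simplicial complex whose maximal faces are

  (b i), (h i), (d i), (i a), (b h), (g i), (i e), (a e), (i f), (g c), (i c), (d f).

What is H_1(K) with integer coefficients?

H_1 = Z^4.

Fix the vertex order a < b < c < d < e < f < g < h < i and write every simplex with vertices in increasing order. Then dim K = 1 and the simplices of K are:

  0-simplices (9): a, b, c, d, e, f, g, h, i
  1-simplices (12): ae, ai, bh, bi, cg, ci, df, di, ei, fi, gi, hi

so the chain groups are C_0 ≅ Z^9, C_1 ≅ Z^12.

∂_1: C_1 → C_0 is given by ∂[p,q] = [q] − [p].
The resulting 9×12 matrix has rank 8, and its Smith normal form has invariant factors (1,1,1,1,1,1,1,1).

From H_k ≅ ker(∂_k) / im(∂_{k+1}) we obtain:

  H_1: rank ker ∂_1 − rank ∂_2 = (12 − 8) − 0 = 4, and there is no ∂_2, so H_1 = Z^4.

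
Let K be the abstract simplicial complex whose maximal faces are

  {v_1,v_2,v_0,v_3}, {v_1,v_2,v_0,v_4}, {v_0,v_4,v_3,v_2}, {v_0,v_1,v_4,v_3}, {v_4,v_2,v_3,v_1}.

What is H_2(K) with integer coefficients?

K has 5 vertices, 10 edges, 10 triangles, 5 3-simplices.
rank ∂_2 = 6, rank ∂_3 = 4 ⇒ b_2 = 10 − 6 − 4 = 0; all invariant factors of ∂_3 are 1 so no torsion. So H_2 = 0.

H_2 = 0.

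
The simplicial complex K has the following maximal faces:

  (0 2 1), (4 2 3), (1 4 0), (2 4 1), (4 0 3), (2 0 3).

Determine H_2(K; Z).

Take the total order 0 < 1 < 2 < 3 < 4 on the vertex set. Then K (dimension 2) consists of the simplices:

  0-simplices (5): [0], [1], [2], [3], [4]
  1-simplices (9): [0,1], [0,2], [0,3], [0,4], [1,2], [1,4], [2,3], [2,4], [3,4]
  2-simplices (6): [0,1,2], [0,1,4], [0,2,3], [0,3,4], [1,2,4], [2,3,4]

so the chain groups are C_0 ≅ Z^5, C_1 ≅ Z^9, C_2 ≅ Z^6.

The boundary map ∂_1: C_1 → C_0 is given by ∂[p,q] = [q] − [p]. For instance
  ∂[0,3] = [3] − [0].
As a 5×9 matrix over Z this has rank 4, with invariant factors (1,1,1,1).

∂_2: C_2 → C_1 sends each 2-simplex [p,q,r] to [q,r] − [p,r] + [p,q]. For instance
  ∂[0,3,4] = [3,4] − [0,4] + [0,3],
  ∂[0,1,4] = [1,4] − [0,4] + [0,1].
The 9×6 boundary matrix has rank 5 and Smith normal form diag(1,1,1,1,1).

Computing H_k = (kernel of ∂_k) / (image of ∂_{k+1}):

  H_2: rank ker ∂_2 − rank ∂_3 = (6 − 5) − 0 = 1, and there is no ∂_3, so H_2 = Z.

H_2 = Z.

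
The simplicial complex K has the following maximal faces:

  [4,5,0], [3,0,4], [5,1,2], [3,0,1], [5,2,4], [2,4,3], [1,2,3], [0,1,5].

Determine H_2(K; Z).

H_2 = Z.

Fix the vertex order 0 < 1 < 2 < 3 < 4 < 5 and write every simplex with vertices in increasing order. Then dim K = 2 and the simplices of K are:

  0-simplices (6): [0], [1], [2], [3], [4], [5]
  1-simplices (12): [0,1], [0,3], [0,4], [0,5], [1,2], [1,3], [1,5], [2,3], [2,4], [2,5], [3,4], [4,5]
  2-simplices (8): [0,1,3], [0,1,5], [0,3,4], [0,4,5], [1,2,3], [1,2,5], [2,3,4], [2,4,5]

giving chain groups C_0 ≅ Z^6, C_1 ≅ Z^12, C_2 ≅ Z^8.

Boundary ∂_1: C_1 → C_0 sends each edge [p,q] (with p < q) to q − p.
This gives a 6×12 integer matrix of rank 5; reducing to Smith normal form yields diagonal entries (1,1,1,1,1).

Boundary ∂_2: C_2 → C_1 acts by ∂[p,q,r] = [q,r] − [p,r] + [p,q]. For instance
  ∂[2,4,5] = [4,5] − [2,5] + [2,4],
  ∂[0,1,5] = [1,5] − [0,5] + [0,1].
As a 12×8 matrix over Z this has rank 7, with invariant factors (1,1,1,1,1,1,1).

Reading off H_k = ker ∂_k / im ∂_{k+1}:

  H_2: rank ker ∂_2 − rank ∂_3 = (8 − 7) − 0 = 1, and there is no ∂_3, so H_2 = Z.

(K is a triangulation of the 2-sphere S^2.)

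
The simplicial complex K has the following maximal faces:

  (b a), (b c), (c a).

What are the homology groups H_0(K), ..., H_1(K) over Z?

Order the vertices as a < b < c. Listing each simplex with vertices in this order, K has dimension 1 with simplices:

  0-simplices (3): a, b, c
  1-simplices (3): ab, ac, bc

so the chain groups are C_0 ≅ Z^3, C_1 ≅ Z^3.

Boundary ∂_1: C_1 → C_0 is given by ∂[p,q] = [q] − [p]. For instance
  ∂bc = c − b.
The 3×3 boundary matrix has rank 2 and Smith normal form diag(1,1).

Reading off H_k = ker ∂_k / im ∂_{k+1}:

  H_0: rank C_0 − rank ∂_1 = 3 − 2 = 1, and the invariant factors of ∂_1 are all 1, so H_0 ≅ Z.
  H_1: rank ker ∂_1 − rank ∂_2 = (3 − 2) − 0 = 1, and there is no ∂_2, so H_1 ≅ Z.

As a check, the Euler characteristic is 3 − 3 = 0, which agrees with 1 − 1 = 0.

H_0 ≅ Z,  H_1 ≅ Z.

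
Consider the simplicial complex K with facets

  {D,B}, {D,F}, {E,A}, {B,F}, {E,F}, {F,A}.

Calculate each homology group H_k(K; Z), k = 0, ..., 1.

K has 5 vertices, 6 edges.
rank ∂_0 = 0, rank ∂_1 = 4 ⇒ b_0 = 5 − 0 − 4 = 1; all invariant factors of ∂_1 are 1 so no torsion. So H_0 ≅ Z.
rank ∂_1 = 4, rank ∂_2 = 0 ⇒ b_1 = 6 − 4 − 0 = 2. So H_1 ≅ Z^2.

H_0 = Z,  H_1 = Z^2.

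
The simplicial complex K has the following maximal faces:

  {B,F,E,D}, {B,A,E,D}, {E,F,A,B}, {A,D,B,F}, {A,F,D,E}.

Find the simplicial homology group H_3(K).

H_3 ≅ Z.

Fix the vertex order A < B < D < E < F and write every simplex with vertices in increasing order. Then dim K = 3 and the simplices of K are:

  0-simplices (5): A, B, D, E, F
  1-simplices (10): AB, AD, AE, AF, BD, BE, BF, DE, DF, EF
  2-simplices (10): ABD, ABE, ABF, ADE, ADF, AEF, BDE, BDF, BEF, DEF
  3-simplices (5): ABDE, ABDF, ABEF, ADEF, BDEF

giving chain groups C_0 ≅ Z^5, C_1 ≅ Z^10, C_2 ≅ Z^10, C_3 ≅ Z^5.

∂_1: C_1 → C_0 sends each edge [p,q] (with p < q) to q − p.
As a 5×10 matrix over Z this has rank 4, with invariant factors (1,1,1,1).

∂_2: C_2 → C_1 sends each 2-simplex [p,q,r] to [q,r] − [p,r] + [p,q]. For instance
  ∂ADE = DE − AE + AD,
  ∂ABF = BF − AF + AB.
The 10×10 boundary matrix has rank 6 and Smith normal form diag(1,1,1,1,1,1).

Boundary ∂_3: C_3 → C_2 sends each 3-simplex σ to the alternating sum Σ_i (−1)^i (σ with its i-th vertex removed). For instance
  ∂BDEF = DEF − BEF + BDF − BDE,
  ∂ABEF = BEF − AEF + ABF − ABE.
As a 10×5 matrix over Z this has rank 4, with invariant factors (1,1,1,1).

Reading off H_k = ker ∂_k / im ∂_{k+1}:

  H_3: rank ker ∂_3 − rank ∂_4 = (5 − 4) − 0 = 1, and there is no ∂_4, so H_3 = Z.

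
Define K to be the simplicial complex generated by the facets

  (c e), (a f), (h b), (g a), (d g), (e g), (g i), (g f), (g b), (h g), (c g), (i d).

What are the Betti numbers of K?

b_0 = 1, b_1 = 4.

We work with the vertex ordering a < b < c < d < e < f < g < h < i. The simplices of K, each written with vertices in increasing order, are:

  0-simplices (9): a, b, c, d, e, f, g, h, i
  1-simplices (12): af, ag, bg, bh, ce, cg, dg, di, eg, fg, gh, gi

so the chain groups are C_0 ≅ Z^9, C_1 ≅ Z^12.

The boundary map ∂_1: C_1 → C_0 is given by ∂[p,q] = [q] − [p]. For instance
  ∂di = i − d.
The resulting 9×12 matrix has rank 8, and its Smith normal form has invariant factors (1,1,1,1,1,1,1,1).

Computing H_k = (kernel of ∂_k) / (image of ∂_{k+1}):

  H_0: rank C_0 − rank ∂_1 = 9 − 8 = 1, and the invariant factors of ∂_1 are all 1, so H_0 ≅ Z.
  H_1: rank ker ∂_1 − rank ∂_2 = (12 − 8) − 0 = 4, and there is no ∂_2, so H_1 ≅ Z^4.

As a check, the Euler characteristic is 9 − 12 = -3, which agrees with 1 − 4 = -3.

Hence the Betti numbers are b_0 = 1, b_1 = 4.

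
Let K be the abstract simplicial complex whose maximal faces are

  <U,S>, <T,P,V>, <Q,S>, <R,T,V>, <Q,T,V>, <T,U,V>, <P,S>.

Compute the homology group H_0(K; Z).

H_0 ≅ Z.

Take the total order P < Q < R < S < T < U < V on the vertex set. Then K (dimension 2) consists of the simplices:

  0-simplices (7): P, Q, R, S, T, U, V
  1-simplices (12): PS, PT, PV, QS, QT, QV, RT, RV, SU, TU, TV, UV
  2-simplices (4): PTV, QTV, RTV, TUV

so the chain groups are C_0 ≅ Z^7, C_1 ≅ Z^12, C_2 ≅ Z^4.

∂_1: C_1 → C_0 maps an edge to its endpoints' difference, ∂[p,q] = q − p.
This gives a 7×12 integer matrix of rank 6; reducing to Smith normal form yields diagonal entries (1,1,1,1,1,1).

Boundary ∂_2: C_2 → C_1 maps a triangle to the signed sum of its edges. For instance
  ∂QTV = TV − QV + QT,
  ∂TUV = UV − TV + TU.
As a 12×4 matrix over Z this has rank 4, with invariant factors (1,1,1,1).

Computing H_k = (kernel of ∂_k) / (image of ∂_{k+1}):

  H_0: rank C_0 − rank ∂_1 = 7 − 6 = 1, and the invariant factors of ∂_1 are all 1, so H_0 ≅ Z.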